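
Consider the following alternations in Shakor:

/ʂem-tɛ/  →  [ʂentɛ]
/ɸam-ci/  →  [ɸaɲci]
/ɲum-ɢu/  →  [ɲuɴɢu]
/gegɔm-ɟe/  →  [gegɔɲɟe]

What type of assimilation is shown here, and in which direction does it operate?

regressive place assimilation

Underlying /m/ is realised as [n] next to /t/; /t/ itself does not change.
/m/ is bilabial while /t/ is alveolar; the output [n] is alveolar, matching the trigger — so the feature that spreads is place.
Manner and voice are unchanged, so the assimilation is partial, not total.
The same holds elsewhere in the data: /m/ → [ɲ] before /c/ (bilabial → palatal, matching palatal); /m/ → [ɴ] before /ɢ/ (bilabial → uvular, matching uvular); /m/ → [ɲ] before /ɟ/ (bilabial → palatal, matching palatal) — only place changes, and always toward the following segment.
Since the segment that changes precedes the conditioning segment, the assimilation is regressive.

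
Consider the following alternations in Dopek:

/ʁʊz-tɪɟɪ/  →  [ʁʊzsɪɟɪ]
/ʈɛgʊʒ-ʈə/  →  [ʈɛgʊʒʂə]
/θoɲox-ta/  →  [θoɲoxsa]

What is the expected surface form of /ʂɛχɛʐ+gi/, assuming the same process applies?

The data show progressive manner assimilation: /t/ → [s] after /z/; /ʈ/ → [ʂ] after /ʒ/; /t/ → [s] after /x/. In each pair only manner changes, matching the preceding consonant, while place and voice stay constant.
/g/ is a voiced velar stop. The preceding trigger /ʐ/ is a fricative, so /g/ must become a fricative as well.
The voiced velar fricative is [ɣ], so /g/ → [ɣ].

[ʂɛχɛʐɣi]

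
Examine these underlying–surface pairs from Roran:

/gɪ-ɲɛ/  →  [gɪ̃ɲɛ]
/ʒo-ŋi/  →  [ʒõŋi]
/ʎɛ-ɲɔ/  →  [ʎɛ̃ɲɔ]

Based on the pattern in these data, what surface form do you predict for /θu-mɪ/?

The data show regressive nasality assimilation (vowel nasalisation): /ɪ/ → [ɪ̃] before /ɲ/; /o/ → [õ] before /ŋ/; /ɛ/ → [ɛ̃] before /ɲ/ — a vowel is nasalised by an immediately following nasal consonant.
The vowel /u/ is adjacent to the following nasal /m/, so it acquires [+nasal] and surfaces as [ũ].

[θũmɪ]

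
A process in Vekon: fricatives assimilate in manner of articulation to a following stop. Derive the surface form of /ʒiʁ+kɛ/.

[ʒiɢkɛ]

/ʁ/ is a voiced uvular fricative. The following trigger /k/ is a stop, so /ʁ/ must become a stop as well.
A voiced uvular stop is [ɢ], so the surface segment is [ɢ].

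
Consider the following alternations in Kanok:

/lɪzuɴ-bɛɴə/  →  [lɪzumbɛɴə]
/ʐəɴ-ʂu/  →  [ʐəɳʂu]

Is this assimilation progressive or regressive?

The segment that alternates is /ɴ/, which surfaces as [m] when adjacent to /b/.
/ɴ/ is uvular while /b/ is bilabial; the output [m] is bilabial, matching the trigger — so the feature that spreads is place.
The same holds elsewhere in the data: /ɴ/ → [ɳ] before /ʂ/ (uvular → retroflex, matching retroflex) — only place changes, and always toward the following segment.
The trigger is the following segment, so the direction is regressive (anticipatory).

regressive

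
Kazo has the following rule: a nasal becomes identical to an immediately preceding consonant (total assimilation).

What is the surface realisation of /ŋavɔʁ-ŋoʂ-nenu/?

[ŋavɔʁʁoʂʂenu]

/ŋ/ is the segment targeted by the rule; it sits immediately after /ʁ/, so it assimilates completely and surfaces as [ʁ].
The same rule applies at the second boundary: /n/ → [ʂ] next to /ʂ/.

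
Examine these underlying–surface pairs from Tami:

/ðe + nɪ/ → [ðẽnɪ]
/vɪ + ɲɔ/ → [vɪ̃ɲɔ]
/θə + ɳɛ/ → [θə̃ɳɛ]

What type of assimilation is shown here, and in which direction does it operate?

regressive nasality assimilation (vowel nasalisation)

The vowel /e/ surfaces as nasalised [ẽ] next to the following nasal /n/ — it has acquired the [+nasal] feature of its neighbour.
Likewise in the remaining data: /ɪ/ → [ɪ̃] before /ɲ/; /ə/ → [ə̃] before /ɳ/ — each time a vowel is nasalised next to a following nasal.
Because the conditioning nasal is to the right of the vowel that changes, the process is regressive (anticipatory).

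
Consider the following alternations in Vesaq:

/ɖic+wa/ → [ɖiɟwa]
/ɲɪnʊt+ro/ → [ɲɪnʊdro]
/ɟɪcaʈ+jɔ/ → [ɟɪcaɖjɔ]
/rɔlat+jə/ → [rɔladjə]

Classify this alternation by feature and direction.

regressive voicing assimilation

Comparing underlying and surface forms, /c/ → [ɟ] is the alternation; the neighbouring /w/ is constant.
/c/ is voiceless while /w/ is voiced; the output [ɟ] is voiced, matching the trigger — so the feature that spreads is voicing.
Place and manner are unchanged, so the assimilation is partial, not total.
The same holds elsewhere in the data: /t/ → [d] before /r/ (voiceless → voiced, matching voiced); /ʈ/ → [ɖ] before /j/ (voiceless → voiced, matching voiced); /t/ → [d] before /j/ (voiceless → voiced, matching voiced) — only voicing changes, and always toward the following segment.
The trigger is the following segment, so the direction is regressive (anticipatory).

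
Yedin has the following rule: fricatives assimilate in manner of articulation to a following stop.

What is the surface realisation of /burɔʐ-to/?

The rule targets /ʐ/ (voiced retroflex fricative), which sits before the trigger /t/ (stop).
The voiced retroflex stop is [ɖ], so /ʐ/ → [ɖ].

[burɔɖto]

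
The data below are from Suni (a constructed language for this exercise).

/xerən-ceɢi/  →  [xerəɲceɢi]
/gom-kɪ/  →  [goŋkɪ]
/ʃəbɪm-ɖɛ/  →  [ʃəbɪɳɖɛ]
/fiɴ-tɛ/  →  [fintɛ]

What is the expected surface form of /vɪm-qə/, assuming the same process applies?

[vɪɴqə]

The data show regressive place assimilation: /n/ → [ɲ] before /c/; /m/ → [ŋ] before /k/; /m/ → [ɳ] before /ɖ/; /ɴ/ → [n] before /t/. In each pair only place changes, matching the following consonant, while manner and voice stay constant.
The rule targets /m/ (voiced bilabial nasal), which sits before the trigger /q/ (uvular).
The voiced uvular nasal is [ɴ], so /m/ → [ɴ].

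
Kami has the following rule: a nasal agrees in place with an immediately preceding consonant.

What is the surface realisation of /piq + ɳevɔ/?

[piqɴevɔ]

/ɳ/ is a voiced retroflex nasal. The preceding trigger /q/ is uvular, so /ɳ/ must become uvular as well.
Changing only its place to uvular gives [ɴ] — the voiced uvular nasal.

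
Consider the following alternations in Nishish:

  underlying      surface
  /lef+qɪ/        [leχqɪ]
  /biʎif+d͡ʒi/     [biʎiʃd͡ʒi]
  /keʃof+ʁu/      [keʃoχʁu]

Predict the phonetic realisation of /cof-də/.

The data show regressive place assimilation: /f/ → [χ] before /q/; /f/ → [ʃ] before /d͡ʒ/; /f/ → [χ] before /ʁ/. In each pair only place changes, matching the following consonant, while manner and voice stay constant.
/f/ is a voiceless labiodental fricative. The following trigger /d/ is alveolar, so /f/ must become alveolar as well.
A voiceless alveolar fricative is [s], so the surface segment is [s].

[cosdə]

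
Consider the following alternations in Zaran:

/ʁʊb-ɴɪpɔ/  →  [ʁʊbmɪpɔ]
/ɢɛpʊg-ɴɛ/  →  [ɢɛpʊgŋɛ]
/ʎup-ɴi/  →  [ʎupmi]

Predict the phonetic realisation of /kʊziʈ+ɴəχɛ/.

The data show progressive place assimilation: /ɴ/ → [m] after /b/; /ɴ/ → [ŋ] after /g/; /ɴ/ → [m] after /p/. In each pair only place changes, matching the preceding consonant, while manner and voice stay constant.
/ɴ/ is a voiced uvular nasal. The preceding trigger /ʈ/ is retroflex, so /ɴ/ must become retroflex as well.
The voiced retroflex nasal is [ɳ], so /ɴ/ → [ɳ].

[kʊziʈɳəχɛ]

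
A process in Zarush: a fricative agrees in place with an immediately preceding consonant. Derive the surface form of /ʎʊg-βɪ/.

/β/ is a voiced bilabial fricative. The preceding trigger /g/ is velar, so /β/ must become velar as well.
Changing only its place to velar gives [ɣ] — the voiced velar fricative.

[ʎʊgɣɪ]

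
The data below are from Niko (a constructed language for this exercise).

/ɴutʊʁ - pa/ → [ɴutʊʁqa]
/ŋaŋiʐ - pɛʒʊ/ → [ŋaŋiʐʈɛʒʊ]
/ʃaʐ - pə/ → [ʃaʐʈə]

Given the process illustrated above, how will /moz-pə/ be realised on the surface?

[moztə]

The data show progressive place assimilation: /p/ → [q] after /ʁ/; /p/ → [ʈ] after /ʐ/. In each pair only place changes, matching the preceding consonant, while manner and voice stay constant.
The rule targets /p/ (voiceless bilabial stop), which sits after the trigger /z/ (alveolar).
A voiceless alveolar stop is [t], so the surface segment is [t].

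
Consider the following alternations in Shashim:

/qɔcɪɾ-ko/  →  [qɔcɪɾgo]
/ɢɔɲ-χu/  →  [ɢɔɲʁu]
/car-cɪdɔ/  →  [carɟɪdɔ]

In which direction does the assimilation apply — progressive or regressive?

progressive

The segment that alternates is /k/, which surfaces as [g] when adjacent to /ɾ/.
/k/ is voiceless while /ɾ/ is voiced; the output [g] is voiced, matching the trigger — so the feature that spreads is voicing.
Checking the remaining alternations: /χ/ → [ʁ] after /ɲ/ (voiceless → voiced, matching voiced); /c/ → [ɟ] after /r/ (voiceless → voiced, matching voiced) — only voicing changes, and always toward the preceding segment.
Since the segment that changes follows the conditioning segment, the assimilation is progressive.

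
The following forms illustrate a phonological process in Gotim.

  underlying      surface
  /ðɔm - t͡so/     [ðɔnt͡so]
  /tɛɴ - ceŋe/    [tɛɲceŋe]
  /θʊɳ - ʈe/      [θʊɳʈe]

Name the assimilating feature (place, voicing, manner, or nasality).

place

The segment that alternates is /m/, which surfaces as [n] when adjacent to /t͡s/.
The change bilabial → alveolar matches the place of the following /t͡s/, identifying this as place assimilation.
The other alternating form patterns the same way: /ɴ/ → [ɲ] before /c/ (uvular → palatal, matching palatal) — only place changes, and always toward the following segment.
No alternation appears in [θʊɳʈe]: there the adjacent consonants already agree in place (/ɳ/ and /ʈ/ are both retroflex), so this form is consistent with the same rule.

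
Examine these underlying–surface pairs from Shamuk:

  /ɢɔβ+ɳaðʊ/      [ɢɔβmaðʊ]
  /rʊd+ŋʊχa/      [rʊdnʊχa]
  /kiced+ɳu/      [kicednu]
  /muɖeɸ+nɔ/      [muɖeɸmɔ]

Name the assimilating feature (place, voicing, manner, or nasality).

Comparing underlying and surface forms, /ɳ/ → [m] is the alternation; the neighbouring /β/ is constant.
The change retroflex → bilabial matches the place of the preceding /β/, identifying this as place assimilation.
The other alternating forms pattern the same way: /ŋ/ → [n] after /d/ (velar → alveolar, matching alveolar); /ɳ/ → [n] after /d/ (retroflex → alveolar, matching alveolar); /n/ → [m] after /ɸ/ (alveolar → bilabial, matching bilabial) — only place changes, and always toward the preceding segment.

place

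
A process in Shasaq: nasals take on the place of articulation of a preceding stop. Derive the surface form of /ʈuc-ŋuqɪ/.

/ŋ/ is a voiced velar nasal. The preceding trigger /c/ is palatal, so /ŋ/ must become palatal as well.
The voiced palatal nasal is [ɲ], so /ŋ/ → [ɲ].

[ʈucɲuqɪ]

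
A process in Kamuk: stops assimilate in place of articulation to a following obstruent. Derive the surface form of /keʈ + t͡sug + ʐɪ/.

[kett͡suɖʐɪ]

/ʈ/ is a voiceless retroflex stop. The following trigger /t͡s/ is alveolar, so /ʈ/ must become alveolar as well.
The voiceless alveolar stop is [t], so /ʈ/ → [t].
At the second juncture, /g/ likewise becomes [ɖ] adjacent to /ʐ/.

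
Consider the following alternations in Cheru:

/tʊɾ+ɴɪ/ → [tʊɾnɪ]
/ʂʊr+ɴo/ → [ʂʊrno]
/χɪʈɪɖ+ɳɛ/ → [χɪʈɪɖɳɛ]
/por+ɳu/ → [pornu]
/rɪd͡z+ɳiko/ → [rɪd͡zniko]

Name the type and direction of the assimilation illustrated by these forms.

Comparing underlying and surface forms, /ɴ/ → [n] is the alternation; the neighbouring /ɾ/ is constant.
/ɴ/ is uvular while /ɾ/ is alveolar; the output [n] is alveolar, matching the trigger — so the feature that spreads is place.
Manner and voice are unchanged, so the assimilation is partial, not total.
The other alternating forms pattern the same way: /ɴ/ → [n] after /r/ (uvular → alveolar, matching alveolar); /ɳ/ → [n] after /r/ (retroflex → alveolar, matching alveolar); /ɳ/ → [n] after /d͡z/ (retroflex → alveolar, matching alveolar) — only place changes, and always toward the preceding segment.
No alternation appears in [χɪʈɪɖɳɛ]: there the adjacent consonants already agree in place (/ɳ/ and /ɖ/ are both retroflex), so this form is consistent with the same rule.
Since the segment that changes follows the conditioning segment, the assimilation is progressive.

progressive place assimilation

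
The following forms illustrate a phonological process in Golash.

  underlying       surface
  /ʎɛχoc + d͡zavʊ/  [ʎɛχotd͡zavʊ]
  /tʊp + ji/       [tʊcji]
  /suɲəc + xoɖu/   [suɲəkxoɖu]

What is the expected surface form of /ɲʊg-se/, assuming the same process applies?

The data show regressive place assimilation: /c/ → [t] before /d͡z/; /p/ → [c] before /j/; /c/ → [k] before /x/. In each pair only place changes, matching the following consonant, while manner and voice stay constant.
The rule targets /g/ (voiced velar stop), which sits before the trigger /s/ (alveolar).
A voiced alveolar stop is [d], so the surface segment is [d].

[ɲʊdse]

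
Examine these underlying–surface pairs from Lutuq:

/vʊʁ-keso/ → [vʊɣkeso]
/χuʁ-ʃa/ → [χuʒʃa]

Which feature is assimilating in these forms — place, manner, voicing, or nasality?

place

Underlying /ʁ/ is realised as [ɣ] next to /k/; /k/ itself does not change.
/ʁ/ is uvular while /k/ is velar; the output [ɣ] is velar, matching the trigger — so the feature that spreads is place.
The other alternating form patterns the same way: /ʁ/ → [ʒ] before /ʃ/ (uvular → postalveolar, matching postalveolar) — only place changes, and always toward the following segment.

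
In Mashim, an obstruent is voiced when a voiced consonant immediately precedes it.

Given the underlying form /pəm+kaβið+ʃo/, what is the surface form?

[pəmgaβiðʒo]

/k/ is a voiceless velar stop. The preceding trigger /m/ is voiced, so /k/ must become voiced as well.
The voiced velar stop is [g], so /k/ → [g].
The same rule applies at the second boundary: /ʃ/ → [ʒ] next to /ð/.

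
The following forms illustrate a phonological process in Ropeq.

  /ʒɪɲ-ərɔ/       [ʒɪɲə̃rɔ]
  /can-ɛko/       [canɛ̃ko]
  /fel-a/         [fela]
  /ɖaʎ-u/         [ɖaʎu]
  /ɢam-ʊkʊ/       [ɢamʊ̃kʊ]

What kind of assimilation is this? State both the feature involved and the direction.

The vowel /ə/ surfaces as nasalised [ə̃] next to the preceding nasal /ɲ/ — it has acquired the [+nasal] feature of its neighbour.
The other forms show the same pattern: /ɛ/ → [ɛ̃] after /n/; /ʊ/ → [ʊ̃] after /m/ — each time a vowel is nasalised next to a preceding nasal.
No change occurs in [fela], [ɖaʎu] because the vowel at the boundary is adjacent to an oral consonant, not a nasal (/a/ next to /l/; /u/ next to /ʎ/).
Because the conditioning nasal is to the left of the vowel that changes, the process is progressive (perseverative).

progressive nasality assimilation (vowel nasalisation)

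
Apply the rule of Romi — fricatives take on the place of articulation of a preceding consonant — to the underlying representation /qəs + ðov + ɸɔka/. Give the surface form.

[qəszovfɔka]

The rule targets /ð/ (voiced dental fricative), which sits after the trigger /s/ (alveolar).
The voiced alveolar fricative is [z], so /ð/ → [z].
The same rule applies at the second boundary: /ɸ/ → [f] next to /v/.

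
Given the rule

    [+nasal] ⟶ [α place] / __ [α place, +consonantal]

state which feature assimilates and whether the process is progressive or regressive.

regressive place assimilation

The rule copies the place features (abbreviated [place]) from the environment onto the target, so the assimilating feature is place.
Since the environment is written after the underscore, the trigger follows the target; the direction is regressive.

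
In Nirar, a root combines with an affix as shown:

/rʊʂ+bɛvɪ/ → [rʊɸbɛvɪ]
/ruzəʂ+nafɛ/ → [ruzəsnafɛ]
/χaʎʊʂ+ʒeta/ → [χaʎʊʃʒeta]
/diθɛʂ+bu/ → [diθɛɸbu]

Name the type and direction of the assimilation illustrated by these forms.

regressive place assimilation

The segment that alternates is /ʂ/, which surfaces as [ɸ] when adjacent to /b/.
/ʂ/ is retroflex while /b/ is bilabial; the output [ɸ] is bilabial, matching the trigger — so the feature that spreads is place.
Manner and voice are unchanged, so the assimilation is partial, not total.
The same holds elsewhere in the data: /ʂ/ → [s] before /n/ (retroflex → alveolar, matching alveolar); /ʂ/ → [ʃ] before /ʒ/ (retroflex → postalveolar, matching postalveolar) — only place changes, and always toward the following segment.
Since the segment that changes precedes the conditioning segment, the assimilation is regressive.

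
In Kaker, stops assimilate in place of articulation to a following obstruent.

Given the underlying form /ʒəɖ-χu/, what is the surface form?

[ʒəɢχu]

/ɖ/ is a voiced retroflex stop. The following trigger /χ/ is uvular, so /ɖ/ must become uvular as well.
A voiced uvular stop is [ɢ], so the surface segment is [ɢ].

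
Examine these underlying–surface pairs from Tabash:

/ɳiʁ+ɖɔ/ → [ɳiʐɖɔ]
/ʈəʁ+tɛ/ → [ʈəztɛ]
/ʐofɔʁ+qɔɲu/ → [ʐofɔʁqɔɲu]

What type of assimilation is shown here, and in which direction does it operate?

regressive place assimilation

Comparing underlying and surface forms, /ʁ/ → [ʐ] is the alternation; the neighbouring /ɖ/ is constant.
The change uvular → retroflex matches the place of the following /ɖ/, identifying this as place assimilation.
Manner and voice are unchanged, so the assimilation is partial, not total.
The same holds elsewhere in the data: /ʁ/ → [z] before /t/ (uvular → alveolar, matching alveolar) — only place changes, and always toward the following segment.
Nothing changes in [ʐofɔʁqɔɲu]: there the adjacent consonants already agree in place (/ʁ/ and /q/ are both uvular), so this form is consistent with the same rule.
Since the segment that changes precedes the conditioning segment, the assimilation is regressive.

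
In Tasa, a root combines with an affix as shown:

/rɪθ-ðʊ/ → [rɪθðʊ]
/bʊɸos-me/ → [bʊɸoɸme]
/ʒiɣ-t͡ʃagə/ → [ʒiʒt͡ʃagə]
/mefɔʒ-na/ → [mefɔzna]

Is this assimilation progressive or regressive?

regressive

The segment that alternates is /s/, which surfaces as [ɸ] when adjacent to /m/.
The change alveolar → bilabial matches the place of the following /m/, identifying this as place assimilation.
Checking the remaining alternations: /ɣ/ → [ʒ] before /t͡ʃ/ (velar → postalveolar, matching postalveolar); /ʒ/ → [z] before /n/ (postalveolar → alveolar, matching alveolar) — only place changes, and always toward the following segment.
Nothing changes in [rɪθðʊ]: there the adjacent consonants already agree in place (/θ/ and /ð/ are both dental), so this form is consistent with the same rule.
The trigger is the following segment, so the direction is regressive (anticipatory).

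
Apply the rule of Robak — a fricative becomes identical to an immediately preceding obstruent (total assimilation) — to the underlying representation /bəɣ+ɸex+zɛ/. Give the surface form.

[bəɣɣexxɛ]

/ɸ/ is the segment targeted by the rule; it sits immediately after /ɣ/, so it assimilates completely and surfaces as [ɣ].
At the second juncture, /z/ likewise becomes [x] adjacent to /x/.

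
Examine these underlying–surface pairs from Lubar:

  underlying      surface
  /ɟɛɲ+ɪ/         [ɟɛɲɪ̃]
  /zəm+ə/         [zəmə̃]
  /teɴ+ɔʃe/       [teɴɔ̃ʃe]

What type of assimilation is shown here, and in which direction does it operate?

The vowel /ɪ/ surfaces as nasalised [ɪ̃] next to the preceding nasal /ɲ/ — it has acquired the [+nasal] feature of its neighbour.
Likewise in the remaining data: /ə/ → [ə̃] after /m/; /ɔ/ → [ɔ̃] after /ɴ/ — each time a vowel is nasalised next to a preceding nasal.
Because the conditioning nasal is to the left of the vowel that changes, the process is progressive (perseverative).

progressive nasality assimilation (vowel nasalisation)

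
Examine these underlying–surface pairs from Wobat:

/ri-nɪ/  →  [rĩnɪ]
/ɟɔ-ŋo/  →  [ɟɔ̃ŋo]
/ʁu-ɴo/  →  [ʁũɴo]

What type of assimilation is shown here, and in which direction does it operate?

regressive nasality assimilation (vowel nasalisation)

The vowel /i/ surfaces as nasalised [ĩ] next to the following nasal /n/ — it has acquired the [+nasal] feature of its neighbour.
Likewise in the remaining data: /ɔ/ → [ɔ̃] before /ŋ/; /u/ → [ũ] before /ɴ/ — each time a vowel is nasalised next to a following nasal.
Because the conditioning nasal is to the right of the vowel that changes, the process is regressive (anticipatory).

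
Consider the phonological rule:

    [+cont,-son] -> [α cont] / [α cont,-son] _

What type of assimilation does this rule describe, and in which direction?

progressive manner assimilation

The rule copies [cont] (continuancy) from the environment onto the target fricatives; since [±cont] encodes the stop/fricative manner contrast, the assimilating dimension is manner.
Since the environment is written before the underscore, the trigger precedes the target; the direction is progressive.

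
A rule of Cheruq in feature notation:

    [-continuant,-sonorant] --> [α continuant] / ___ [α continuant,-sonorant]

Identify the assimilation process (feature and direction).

The rule copies [continuant] (continuancy) from the environment onto the target stops; since [±continuant] encodes the stop/fricative manner contrast, the assimilating dimension is manner.
The conditioning segment sits to the right of the focus bar, meaning the trigger follows the segment that changes — regressive assimilation.

regressive manner assimilation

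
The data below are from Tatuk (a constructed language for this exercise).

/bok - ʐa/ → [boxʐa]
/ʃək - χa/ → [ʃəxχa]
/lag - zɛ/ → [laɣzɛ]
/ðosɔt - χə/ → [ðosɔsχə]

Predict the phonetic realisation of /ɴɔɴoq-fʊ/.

[ɴɔɴoχfʊ]

The data show regressive manner assimilation: /k/ → [x] before /ʐ/; /k/ → [x] before /χ/; /g/ → [ɣ] before /z/; /t/ → [s] before /χ/. In each pair only manner changes, matching the following consonant, while place and voice stay constant.
The rule targets /q/ (voiceless uvular stop), which sits before the trigger /f/ (fricative).
Changing only its manner to fricative gives [χ] — the voiceless uvular fricative.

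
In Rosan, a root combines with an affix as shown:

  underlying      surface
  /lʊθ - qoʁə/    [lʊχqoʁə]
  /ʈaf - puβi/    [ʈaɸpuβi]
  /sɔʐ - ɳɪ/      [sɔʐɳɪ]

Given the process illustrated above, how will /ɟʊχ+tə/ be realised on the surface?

The data show regressive place assimilation: /θ/ → [χ] before /q/; /f/ → [ɸ] before /p/. In each pair only place changes, matching the following consonant, while manner and voice stay constant.
Nothing changes in [sɔʐɳɪ]: there the adjacent consonants already agree in place (/ʐ/ and /ɳ/ are both retroflex), so this form is consistent with the same rule.
/χ/ is a voiceless uvular fricative. The following trigger /t/ is alveolar, so /χ/ must become alveolar as well.
The voiceless alveolar fricative is [s], so /χ/ → [s].

[ɟʊstə]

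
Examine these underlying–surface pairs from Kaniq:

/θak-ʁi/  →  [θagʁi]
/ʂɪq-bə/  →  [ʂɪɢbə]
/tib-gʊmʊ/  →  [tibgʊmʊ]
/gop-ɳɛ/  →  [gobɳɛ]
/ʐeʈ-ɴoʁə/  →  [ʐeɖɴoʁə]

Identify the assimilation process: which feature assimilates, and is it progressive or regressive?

Comparing underlying and surface forms, /k/ → [g] is the alternation; the neighbouring /ʁ/ is constant.
The change voiceless → voiced matches the voicing of the following /ʁ/, identifying this as voicing assimilation.
Place and manner are unchanged, so the assimilation is partial, not total.
Checking the remaining alternations: /q/ → [ɢ] before /b/ (voiceless → voiced, matching voiced); /p/ → [b] before /ɳ/ (voiceless → voiced, matching voiced); /ʈ/ → [ɖ] before /ɴ/ (voiceless → voiced, matching voiced) — only voicing changes, and always toward the following segment.
No alternation appears in [tibgʊmʊ]: there the adjacent consonants already agree in voicing (/b/ and /g/ are both voiced), so this form is consistent with the same rule.
Since the segment that changes precedes the conditioning segment, the assimilation is regressive.

regressive voicing assimilation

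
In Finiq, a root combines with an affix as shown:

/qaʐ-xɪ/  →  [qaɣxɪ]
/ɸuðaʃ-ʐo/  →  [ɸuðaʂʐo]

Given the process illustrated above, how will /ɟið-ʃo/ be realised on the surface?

The data show regressive place assimilation: /ʐ/ → [ɣ] before /x/; /ʃ/ → [ʂ] before /ʐ/. In each pair only place changes, matching the following consonant, while manner and voice stay constant.
/ð/ is a voiced dental fricative. The following trigger /ʃ/ is postalveolar, so /ð/ must become postalveolar as well.
The voiced postalveolar fricative is [ʒ], so /ð/ → [ʒ].

[ɟiʒʃo]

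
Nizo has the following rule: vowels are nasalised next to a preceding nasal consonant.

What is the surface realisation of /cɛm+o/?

/o/ sits next to the nasal /m/ and is therefore nasalised to [õ].

[cɛmõ]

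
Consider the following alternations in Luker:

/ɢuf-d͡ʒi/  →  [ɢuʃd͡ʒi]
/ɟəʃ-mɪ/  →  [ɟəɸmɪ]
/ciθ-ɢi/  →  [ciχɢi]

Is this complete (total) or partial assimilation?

partial assimilation

The segment that alternates is /f/, which surfaces as [ʃ] when adjacent to /d͡ʒ/.
/f/ is labiodental while /d͡ʒ/ is postalveolar; the output [ʃ] is postalveolar, matching the trigger — so the feature that spreads is place.
Manner and voice are unchanged, so the assimilation is partial, not total.
Checking the remaining alternations: /ʃ/ → [ɸ] before /m/ (postalveolar → bilabial, matching bilabial); /θ/ → [χ] before /ɢ/ (dental → uvular, matching uvular) — only place changes, and always toward the following segment.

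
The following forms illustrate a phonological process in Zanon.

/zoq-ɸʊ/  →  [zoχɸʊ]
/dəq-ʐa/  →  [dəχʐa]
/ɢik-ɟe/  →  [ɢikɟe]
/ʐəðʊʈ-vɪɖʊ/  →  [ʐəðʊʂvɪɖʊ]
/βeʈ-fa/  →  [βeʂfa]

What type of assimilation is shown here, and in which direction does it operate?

regressive manner assimilation

The segment that alternates is /q/, which surfaces as [χ] when adjacent to /ɸ/.
/q/ is a stop while /ɸ/ is a fricative; the output [χ] is a fricative, matching the trigger — so the feature that spreads is manner.
Place and voice are unchanged, so the assimilation is partial, not total.
Checking the remaining alternations: /q/ → [χ] before /ʐ/ (stop → fricative, matching a fricative); /ʈ/ → [ʂ] before /v/ (stop → fricative, matching a fricative); /ʈ/ → [ʂ] before /f/ (stop → fricative, matching a fricative) — only manner changes, and always toward the following segment.
Nothing changes in [ɢikɟe]: there the adjacent consonants already agree in manner (/k/ and /ɟ/ are both stops), so this form is consistent with the same rule.
The trigger is the following segment, so the direction is regressive (anticipatory).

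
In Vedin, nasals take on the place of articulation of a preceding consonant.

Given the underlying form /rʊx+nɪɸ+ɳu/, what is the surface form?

/n/ is a voiced alveolar nasal. The preceding trigger /x/ is velar, so /n/ must become velar as well.
A voiced velar nasal is [ŋ], so the surface segment is [ŋ].
At the second juncture, /ɳ/ likewise becomes [m] adjacent to /ɸ/.

[rʊxŋɪɸmu]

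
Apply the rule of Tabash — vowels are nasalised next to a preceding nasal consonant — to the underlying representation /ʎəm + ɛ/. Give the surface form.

/ɛ/ sits next to the nasal /m/ and is therefore nasalised to [ɛ̃].

[ʎəmɛ̃]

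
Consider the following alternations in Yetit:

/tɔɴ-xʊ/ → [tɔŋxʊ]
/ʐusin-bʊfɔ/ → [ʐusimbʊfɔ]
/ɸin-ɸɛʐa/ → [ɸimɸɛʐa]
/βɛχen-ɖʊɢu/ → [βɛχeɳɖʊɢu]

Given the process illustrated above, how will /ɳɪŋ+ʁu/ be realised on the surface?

[ɳɪɴʁu]

The data show regressive place assimilation: /ɴ/ → [ŋ] before /x/; /n/ → [m] before /b/; /n/ → [m] before /ɸ/; /n/ → [ɳ] before /ɖ/. In each pair only place changes, matching the following consonant, while manner and voice stay constant.
/ŋ/ is a voiced velar nasal. The following trigger /ʁ/ is uvular, so /ŋ/ must become uvular as well.
The voiced uvular nasal is [ɴ], so /ŋ/ → [ɴ].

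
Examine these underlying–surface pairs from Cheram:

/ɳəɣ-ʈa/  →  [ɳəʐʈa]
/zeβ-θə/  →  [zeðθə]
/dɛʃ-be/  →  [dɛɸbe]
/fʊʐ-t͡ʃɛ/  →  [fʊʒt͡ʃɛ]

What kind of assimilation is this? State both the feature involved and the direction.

Comparing underlying and surface forms, /ɣ/ → [ʐ] is the alternation; the neighbouring /ʈ/ is constant.
The change velar → retroflex matches the place of the following /ʈ/, identifying this as place assimilation.
Manner and voice are unchanged, so the assimilation is partial, not total.
Checking the remaining alternations: /β/ → [ð] before /θ/ (bilabial → dental, matching dental); /ʃ/ → [ɸ] before /b/ (postalveolar → bilabial, matching bilabial); /ʐ/ → [ʒ] before /t͡ʃ/ (retroflex → postalveolar, matching postalveolar) — only place changes, and always toward the following segment.
Since the segment that changes precedes the conditioning segment, the assimilation is regressive.

regressive place assimilation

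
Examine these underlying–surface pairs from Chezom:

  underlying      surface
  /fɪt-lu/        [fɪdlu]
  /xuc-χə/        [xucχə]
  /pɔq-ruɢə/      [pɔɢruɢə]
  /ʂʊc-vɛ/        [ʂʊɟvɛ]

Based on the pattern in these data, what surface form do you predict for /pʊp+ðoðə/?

The data show regressive voicing assimilation: /t/ → [d] before /l/; /q/ → [ɢ] before /r/; /c/ → [ɟ] before /v/. In each pair only voicing changes, matching the following consonant, while place and manner stay constant.
Nothing changes in [xucχə]: there the adjacent consonants already agree in voicing (/c/ and /χ/ are both voiceless), so this form is consistent with the same rule.
/p/ is a voiceless bilabial stop. The following trigger /ð/ is voiced, so /p/ must become voiced as well.
Changing only its voicing to voiced gives [b] — the voiced bilabial stop.

[pʊbðoðə]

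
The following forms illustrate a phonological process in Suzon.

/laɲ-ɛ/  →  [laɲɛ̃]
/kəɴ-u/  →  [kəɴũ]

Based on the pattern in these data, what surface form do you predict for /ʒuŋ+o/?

[ʒuŋõ]

The data show progressive nasality assimilation (vowel nasalisation): /ɛ/ → [ɛ̃] after /ɲ/; /u/ → [ũ] after /ɴ/ — a vowel is nasalised by an immediately preceding nasal consonant.
/o/ sits next to the nasal /ŋ/ and is therefore nasalised to [õ].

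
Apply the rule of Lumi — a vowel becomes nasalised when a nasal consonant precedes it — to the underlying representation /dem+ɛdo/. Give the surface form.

[demɛ̃do]

The vowel /ɛ/ is adjacent to the preceding nasal /m/, so it acquires [+nasal] and surfaces as [ɛ̃].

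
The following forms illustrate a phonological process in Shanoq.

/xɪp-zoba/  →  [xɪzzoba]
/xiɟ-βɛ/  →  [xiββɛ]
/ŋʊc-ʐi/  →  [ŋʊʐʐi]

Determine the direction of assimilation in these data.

Comparing underlying and surface forms, /p/ → [z] is the alternation; the neighbouring /z/ is constant.
The output [z] is identical to the trigger /z/ — every feature (place, manner, voicing) has been copied — so this is total assimilation.
The remaining alternations confirm this: /ɟ/ → [β] before /β/; /c/ → [ʐ] before /ʐ/ — in each case the output is a copy of the following consonant.
The trigger is the following segment, so the direction is regressive (anticipatory).

regressive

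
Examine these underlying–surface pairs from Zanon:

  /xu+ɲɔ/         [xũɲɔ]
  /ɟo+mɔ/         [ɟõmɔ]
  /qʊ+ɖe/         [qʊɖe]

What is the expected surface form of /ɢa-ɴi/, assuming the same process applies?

[ɢãɴi]

The data show regressive nasality assimilation (vowel nasalisation): /u/ → [ũ] before /ɲ/; /o/ → [õ] before /m/ — a vowel is nasalised by an immediately following nasal consonant.
No change occurs in [qʊɖe] because the vowel at the boundary is adjacent to an oral consonant, not a nasal (/ʊ/ next to /ɖ/).
The vowel /a/ is adjacent to the following nasal /ɴ/, so it acquires [+nasal] and surfaces as [ã].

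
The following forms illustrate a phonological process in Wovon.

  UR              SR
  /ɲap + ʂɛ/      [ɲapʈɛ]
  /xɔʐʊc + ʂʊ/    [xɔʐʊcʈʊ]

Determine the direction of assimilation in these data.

progressive

Comparing underlying and surface forms, /ʂ/ → [ʈ] is the alternation; the neighbouring /p/ is constant.
/ʂ/ is a fricative while /p/ is a stop; the output [ʈ] is a stop, matching the trigger — so the feature that spreads is manner.
The same holds elsewhere in the data: /ʂ/ → [ʈ] after /c/ (fricative → stop, matching a stop) — only manner changes, and always toward the preceding segment.
The trigger is the preceding segment, so the direction is progressive (perseverative).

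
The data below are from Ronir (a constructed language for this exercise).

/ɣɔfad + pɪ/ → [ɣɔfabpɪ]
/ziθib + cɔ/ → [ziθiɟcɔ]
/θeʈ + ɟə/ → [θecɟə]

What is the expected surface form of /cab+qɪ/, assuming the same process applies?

[caɢqɪ]

The data show regressive place assimilation: /d/ → [b] before /p/; /b/ → [ɟ] before /c/; /ʈ/ → [c] before /ɟ/. In each pair only place changes, matching the following consonant, while manner and voice stay constant.
/b/ is a voiced bilabial stop. The following trigger /q/ is uvular, so /b/ must become uvular as well.
The voiced uvular stop is [ɢ], so /b/ → [ɢ].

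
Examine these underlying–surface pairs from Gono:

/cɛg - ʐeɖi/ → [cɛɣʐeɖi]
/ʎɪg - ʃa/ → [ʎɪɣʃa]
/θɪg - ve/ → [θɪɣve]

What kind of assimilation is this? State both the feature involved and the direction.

Comparing underlying and surface forms, /g/ → [ɣ] is the alternation; the neighbouring /ʐ/ is constant.
/g/ is a stop while /ʐ/ is a fricative; the output [ɣ] is a fricative, matching the trigger — so the feature that spreads is manner.
Place and voice are unchanged, so the assimilation is partial, not total.
The other alternating forms pattern the same way: /g/ → [ɣ] before /ʃ/ (stop → fricative, matching a fricative); /g/ → [ɣ] before /v/ (stop → fricative, matching a fricative) — only manner changes, and always toward the following segment.
Since the segment that changes precedes the conditioning segment, the assimilation is regressive.

regressive manner assimilation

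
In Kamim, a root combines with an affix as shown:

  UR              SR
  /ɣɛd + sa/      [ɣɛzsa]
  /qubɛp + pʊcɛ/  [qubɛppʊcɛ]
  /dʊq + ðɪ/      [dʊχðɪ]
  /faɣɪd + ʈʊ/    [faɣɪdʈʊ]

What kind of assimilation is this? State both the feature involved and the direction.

Comparing underlying and surface forms, /d/ → [z] is the alternation; the neighbouring /s/ is constant.
The change stop → fricative matches the manner of the following /s/, identifying this as manner assimilation.
Place and voice are unchanged, so the assimilation is partial, not total.
Checking the remaining alternation: /q/ → [χ] before /ð/ (stop → fricative, matching a fricative) — only manner changes, and always toward the following segment.
No alternation appears in [qubɛppʊcɛ], [faɣɪdʈʊ]: there the adjacent consonants already agree in manner (/p/ and /p/ are both stops; /d/ and /ʈ/ are both stops), so these forms are consistent with the same rule.
The trigger is the following segment, so the direction is regressive (anticipatory).

regressive manner assimilation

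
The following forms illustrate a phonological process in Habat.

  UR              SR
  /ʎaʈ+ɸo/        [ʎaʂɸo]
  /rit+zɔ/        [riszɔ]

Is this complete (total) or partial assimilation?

partial assimilation

The segment that alternates is /ʈ/, which surfaces as [ʂ] when adjacent to /ɸ/.
The change stop → fricative matches the manner of the following /ɸ/, identifying this as manner assimilation.
Place and voice are unchanged, so the assimilation is partial, not total.
The same holds elsewhere in the data: /t/ → [s] before /z/ (stop → fricative, matching a fricative) — only manner changes, and always toward the following segment.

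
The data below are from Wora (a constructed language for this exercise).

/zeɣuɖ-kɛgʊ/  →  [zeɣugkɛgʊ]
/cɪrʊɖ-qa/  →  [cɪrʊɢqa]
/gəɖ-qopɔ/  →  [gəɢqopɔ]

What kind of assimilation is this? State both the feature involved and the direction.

regressive place assimilation

The segment that alternates is /ɖ/, which surfaces as [g] when adjacent to /k/.
/ɖ/ is retroflex while /k/ is velar; the output [g] is velar, matching the trigger — so the feature that spreads is place.
Manner and voice are unchanged, so the assimilation is partial, not total.
The same holds elsewhere in the data: /ɖ/ → [ɢ] before /q/ (retroflex → uvular, matching uvular) — only place changes, and always toward the following segment.
Since the segment that changes precedes the conditioning segment, the assimilation is regressive.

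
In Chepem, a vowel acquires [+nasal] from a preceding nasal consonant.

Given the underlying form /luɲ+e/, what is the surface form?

The vowel /e/ is adjacent to the preceding nasal /ɲ/, so it acquires [+nasal] and surfaces as [ẽ].

[luɲẽ]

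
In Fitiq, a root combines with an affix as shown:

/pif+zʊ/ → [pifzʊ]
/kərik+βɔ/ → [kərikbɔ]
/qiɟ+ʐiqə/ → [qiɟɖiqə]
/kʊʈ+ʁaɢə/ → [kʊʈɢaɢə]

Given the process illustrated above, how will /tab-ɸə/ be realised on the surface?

[tabpə]

The data show progressive manner assimilation: /β/ → [b] after /k/; /ʐ/ → [ɖ] after /ɟ/; /ʁ/ → [ɢ] after /ʈ/. In each pair only manner changes, matching the preceding consonant, while place and voice stay constant.
Nothing changes in [pifzʊ]: there the adjacent consonants already agree in manner (/z/ and /f/ are both fricatives), so this form is consistent with the same rule.
/ɸ/ is a voiceless bilabial fricative. The preceding trigger /b/ is a stop, so /ɸ/ must become a stop as well.
Changing only its manner to stop gives [p] — the voiceless bilabial stop.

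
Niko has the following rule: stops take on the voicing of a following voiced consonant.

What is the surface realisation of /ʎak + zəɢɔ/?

The rule targets /k/ (voiceless velar stop), which sits before the trigger /z/ (voiced).
A voiced velar stop is [g], so the surface segment is [g].

[ʎagzəɢɔ]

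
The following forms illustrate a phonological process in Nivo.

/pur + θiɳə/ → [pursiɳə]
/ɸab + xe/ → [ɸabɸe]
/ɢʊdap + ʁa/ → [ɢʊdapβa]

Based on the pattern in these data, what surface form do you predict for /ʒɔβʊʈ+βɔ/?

The data show progressive place assimilation: /θ/ → [s] after /r/; /x/ → [ɸ] after /b/; /ʁ/ → [β] after /p/. In each pair only place changes, matching the preceding consonant, while manner and voice stay constant.
The rule targets /β/ (voiced bilabial fricative), which sits after the trigger /ʈ/ (retroflex).
Changing only its place to retroflex gives [ʐ] — the voiced retroflex fricative.

[ʒɔβʊʈʐɔ]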